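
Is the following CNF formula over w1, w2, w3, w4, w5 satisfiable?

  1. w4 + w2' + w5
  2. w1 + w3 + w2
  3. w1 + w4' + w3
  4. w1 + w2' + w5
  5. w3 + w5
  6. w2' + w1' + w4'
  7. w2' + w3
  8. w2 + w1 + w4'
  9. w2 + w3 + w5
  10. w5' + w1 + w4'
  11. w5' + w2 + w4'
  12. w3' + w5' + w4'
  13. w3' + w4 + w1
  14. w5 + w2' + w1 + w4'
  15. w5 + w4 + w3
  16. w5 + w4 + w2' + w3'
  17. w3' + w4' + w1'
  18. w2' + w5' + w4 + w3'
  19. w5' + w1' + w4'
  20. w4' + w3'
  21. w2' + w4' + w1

Yes, satisfiable

Branch on w3: set w3 = 1.
From the singleton clause (w4'), w4 = 0.
From the singleton clause (w1), w1 = 1.
Branch on w2: set w2 = 0.
No clause remains; w5 is free.
A satisfying assignment: w1=1, w2=0, w3=1, w4=0, w5=0.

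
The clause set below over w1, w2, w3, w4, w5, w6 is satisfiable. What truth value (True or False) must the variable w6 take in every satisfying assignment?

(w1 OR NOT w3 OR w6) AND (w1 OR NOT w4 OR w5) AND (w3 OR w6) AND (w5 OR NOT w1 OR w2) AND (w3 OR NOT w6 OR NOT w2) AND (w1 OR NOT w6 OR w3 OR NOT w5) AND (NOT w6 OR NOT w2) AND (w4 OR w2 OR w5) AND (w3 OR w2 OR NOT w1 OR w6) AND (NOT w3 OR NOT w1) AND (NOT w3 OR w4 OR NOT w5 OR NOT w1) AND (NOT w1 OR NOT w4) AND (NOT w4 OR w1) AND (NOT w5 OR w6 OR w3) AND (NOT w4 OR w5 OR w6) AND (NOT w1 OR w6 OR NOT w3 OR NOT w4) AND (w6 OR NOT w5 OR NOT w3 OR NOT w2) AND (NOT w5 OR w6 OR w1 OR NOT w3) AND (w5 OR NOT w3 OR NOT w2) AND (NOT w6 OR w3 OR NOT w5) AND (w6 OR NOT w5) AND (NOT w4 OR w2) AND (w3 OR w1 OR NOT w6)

Suppose w6 = false.
The clause (w3) is unit, so w3 = true.
The clause (w1) is unit, so w1 = true.
Now (NOT w1) is unsatisfied and unit — conflict.
So every satisfying assignment has w6 = True.

True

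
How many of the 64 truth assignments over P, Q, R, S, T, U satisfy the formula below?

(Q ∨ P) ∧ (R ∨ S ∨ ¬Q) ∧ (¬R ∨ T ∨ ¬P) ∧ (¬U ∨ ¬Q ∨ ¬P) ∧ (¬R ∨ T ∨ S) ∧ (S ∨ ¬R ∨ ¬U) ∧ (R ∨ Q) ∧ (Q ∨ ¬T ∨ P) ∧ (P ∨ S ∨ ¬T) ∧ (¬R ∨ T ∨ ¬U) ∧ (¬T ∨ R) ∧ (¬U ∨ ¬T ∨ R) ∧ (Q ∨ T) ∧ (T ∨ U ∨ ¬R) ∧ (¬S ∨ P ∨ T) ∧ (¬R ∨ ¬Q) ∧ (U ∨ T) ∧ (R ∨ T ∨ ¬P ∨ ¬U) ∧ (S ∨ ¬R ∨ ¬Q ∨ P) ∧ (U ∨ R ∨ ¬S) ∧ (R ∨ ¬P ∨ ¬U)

3

There are 2^6 = 64 truth assignments over (P, Q, R, S, T, U).
Split on U. With U = True, the clauses containing U are satisfied and ¬U drops from the rest; 1 of the 2^5 = 32 assignments to the other variables satisfy what remains.
With U = False, by the same count on the reduced clause set, 2 assignments work.
Total: 1 + 2 = 3.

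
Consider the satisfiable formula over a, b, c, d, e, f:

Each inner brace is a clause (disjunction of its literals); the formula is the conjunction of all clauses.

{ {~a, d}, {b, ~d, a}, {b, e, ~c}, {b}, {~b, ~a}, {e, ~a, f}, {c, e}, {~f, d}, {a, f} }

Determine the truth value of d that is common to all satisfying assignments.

Suppose d = 0.
The clause (~a) is unit, so a = 0.
The clause (b) is unit, so b = 1.
The clause (~f) is unit, so f = 0.
But (f) is also a unit clause — contradiction.
So every satisfying assignment has d = True.

True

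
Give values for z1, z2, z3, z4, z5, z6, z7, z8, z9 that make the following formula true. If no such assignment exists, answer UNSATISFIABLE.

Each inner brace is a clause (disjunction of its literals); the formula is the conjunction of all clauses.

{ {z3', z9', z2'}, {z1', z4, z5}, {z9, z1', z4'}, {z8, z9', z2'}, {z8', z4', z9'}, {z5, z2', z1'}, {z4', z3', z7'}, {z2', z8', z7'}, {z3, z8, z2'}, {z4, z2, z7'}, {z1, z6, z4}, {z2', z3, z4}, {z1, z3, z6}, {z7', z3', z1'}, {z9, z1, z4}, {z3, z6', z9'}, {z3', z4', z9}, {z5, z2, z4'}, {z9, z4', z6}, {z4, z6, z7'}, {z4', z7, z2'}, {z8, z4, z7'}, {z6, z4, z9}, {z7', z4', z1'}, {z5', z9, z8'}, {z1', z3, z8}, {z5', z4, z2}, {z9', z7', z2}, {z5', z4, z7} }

Case z3 = 1:
Case z9 = 1:
(z2') alone gives z2 = 0.
(z7') alone gives z7 = 0.
Case z8 = 1:
(z4') alone gives z4 = 0.
(z5') alone gives z5 = 0.
(z1') alone gives z1 = 0.
(z6) alone gives z6 = 1.
All clauses are satisfied.

z1 ↦ 0; z2 ↦ 0; z3 ↦ 1; z4 ↦ 0; z5 ↦ 0; z6 ↦ 1; z7 ↦ 0; z8 ↦ 1; z9 ↦ 1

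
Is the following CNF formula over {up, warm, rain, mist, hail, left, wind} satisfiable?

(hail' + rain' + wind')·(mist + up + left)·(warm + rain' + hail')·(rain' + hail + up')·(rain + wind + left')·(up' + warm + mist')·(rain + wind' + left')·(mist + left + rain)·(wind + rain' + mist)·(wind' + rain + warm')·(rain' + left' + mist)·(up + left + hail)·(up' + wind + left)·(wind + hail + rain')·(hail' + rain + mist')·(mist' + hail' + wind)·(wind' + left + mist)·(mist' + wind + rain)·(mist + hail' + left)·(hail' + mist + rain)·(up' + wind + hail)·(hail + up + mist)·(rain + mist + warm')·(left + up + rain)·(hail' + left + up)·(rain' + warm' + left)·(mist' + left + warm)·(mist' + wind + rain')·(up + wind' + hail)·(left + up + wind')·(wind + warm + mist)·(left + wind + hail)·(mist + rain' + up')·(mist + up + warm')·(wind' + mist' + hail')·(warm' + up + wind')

No

Branch on hail: set hail = 0.
Branch on rain: set rain = 0.
Branch on wind: set wind = 1.
Unit clause (left') forces left = 0.
Unit clause (mist) forces mist = 1.
Unit clause (warm') forces warm = 0.
That conflicts with the unit clause (warm).
Undo wind and try wind = 0.
Unit clause (left') forces left = 0.
That conflicts with the unit clause (left).
Neither wind = 1 nor wind = 0 works.
Undo rain and try rain = 1.
Unit clause (up') forces up = 0.
Unit clause (left) forces left = 1.
Unit clause (mist) forces mist = 1.
Unit clause (wind) forces wind = 1.
That conflicts with the unit clause (wind').
Neither rain = 1 nor rain = 0 works.
Undo hail and try hail = 1.
Branch on rain: set rain = 0.
Unit clause (mist') forces mist = 0.
That conflicts with the unit clause (mist).
Undo rain and try rain = 1.
Unit clause (wind') forces wind = 0.
Unit clause (warm) forces warm = 1.
Unit clause (mist) forces mist = 1.
That conflicts with the unit clause (mist').
Neither rain = 1 nor rain = 0 works.
Neither hail = 1 nor hail = 0 works.
No assignment satisfies every clause.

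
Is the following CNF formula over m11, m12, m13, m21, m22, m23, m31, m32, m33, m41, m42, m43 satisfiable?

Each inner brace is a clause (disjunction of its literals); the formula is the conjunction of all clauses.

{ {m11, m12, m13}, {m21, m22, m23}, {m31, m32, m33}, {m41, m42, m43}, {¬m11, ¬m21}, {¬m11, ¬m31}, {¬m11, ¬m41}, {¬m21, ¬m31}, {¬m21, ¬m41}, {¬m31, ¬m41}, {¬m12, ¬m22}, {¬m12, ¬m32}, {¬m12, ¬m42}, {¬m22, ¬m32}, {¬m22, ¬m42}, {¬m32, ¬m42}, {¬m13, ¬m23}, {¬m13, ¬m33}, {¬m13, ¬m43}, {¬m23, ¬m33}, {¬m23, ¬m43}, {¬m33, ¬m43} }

Unsatisfiable

Try m11 = False.
Try m12 = True.
From the singleton clause (¬m22), m22 = False.
From the singleton clause (¬m32), m32 = False.
From the singleton clause (¬m42), m42 = False.
Try m21 = True.
From the singleton clause (¬m31), m31 = False.
From the singleton clause (m33), m33 = True.
From the singleton clause (¬m41), m41 = False.
From the singleton clause (m43), m43 = True.
But (¬m43) is also a unit clause — contradiction.
Backtrack on m21: now try m21 = False.
From the singleton clause (m23), m23 = True.
From the singleton clause (¬m13), m13 = False.
From the singleton clause (¬m33), m33 = False.
From the singleton clause (m31), m31 = True.
From the singleton clause (¬m41), m41 = False.
From the singleton clause (m43), m43 = True.
But (¬m43) is also a unit clause — contradiction.
Either choice for m21 ends in contradiction.
Backtrack on m12: now try m12 = False.
From the singleton clause (m13), m13 = True.
From the singleton clause (¬m23), m23 = False.
From the singleton clause (¬m33), m33 = False.
From the singleton clause (¬m43), m43 = False.
Try m21 = True.
From the singleton clause (¬m31), m31 = False.
From the singleton clause (m32), m32 = True.
From the singleton clause (¬m41), m41 = False.
From the singleton clause (m42), m42 = True.
But (¬m42) is also a unit clause — contradiction.
Backtrack on m21: now try m21 = False.
From the singleton clause (m22), m22 = True.
From the singleton clause (¬m32), m32 = False.
From the singleton clause (m31), m31 = True.
From the singleton clause (¬m41), m41 = False.
From the singleton clause (m42), m42 = True.
But (¬m42) is also a unit clause — contradiction.
Either choice for m21 ends in contradiction.
Either choice for m12 ends in contradiction.
Backtrack on m11: now try m11 = True.
From the singleton clause (¬m21), m21 = False.
From the singleton clause (¬m31), m31 = False.
From the singleton clause (¬m41), m41 = False.
Try m22 = True.
From the singleton clause (¬m12), m12 = False.
From the singleton clause (¬m32), m32 = False.
From the singleton clause (m33), m33 = True.
From the singleton clause (¬m42), m42 = False.
From the singleton clause (m43), m43 = True.
But (¬m43) is also a unit clause — contradiction.
Backtrack on m22: now try m22 = False.
From the singleton clause (m23), m23 = True.
From the singleton clause (¬m13), m13 = False.
From the singleton clause (¬m33), m33 = False.
From the singleton clause (m32), m32 = True.
From the singleton clause (¬m12), m12 = False.
From the singleton clause (¬m42), m42 = False.
From the singleton clause (m43), m43 = True.
But (¬m43) is also a unit clause — contradiction.
Either choice for m22 ends in contradiction.
Either choice for m11 ends in contradiction.
No assignment satisfies every clause.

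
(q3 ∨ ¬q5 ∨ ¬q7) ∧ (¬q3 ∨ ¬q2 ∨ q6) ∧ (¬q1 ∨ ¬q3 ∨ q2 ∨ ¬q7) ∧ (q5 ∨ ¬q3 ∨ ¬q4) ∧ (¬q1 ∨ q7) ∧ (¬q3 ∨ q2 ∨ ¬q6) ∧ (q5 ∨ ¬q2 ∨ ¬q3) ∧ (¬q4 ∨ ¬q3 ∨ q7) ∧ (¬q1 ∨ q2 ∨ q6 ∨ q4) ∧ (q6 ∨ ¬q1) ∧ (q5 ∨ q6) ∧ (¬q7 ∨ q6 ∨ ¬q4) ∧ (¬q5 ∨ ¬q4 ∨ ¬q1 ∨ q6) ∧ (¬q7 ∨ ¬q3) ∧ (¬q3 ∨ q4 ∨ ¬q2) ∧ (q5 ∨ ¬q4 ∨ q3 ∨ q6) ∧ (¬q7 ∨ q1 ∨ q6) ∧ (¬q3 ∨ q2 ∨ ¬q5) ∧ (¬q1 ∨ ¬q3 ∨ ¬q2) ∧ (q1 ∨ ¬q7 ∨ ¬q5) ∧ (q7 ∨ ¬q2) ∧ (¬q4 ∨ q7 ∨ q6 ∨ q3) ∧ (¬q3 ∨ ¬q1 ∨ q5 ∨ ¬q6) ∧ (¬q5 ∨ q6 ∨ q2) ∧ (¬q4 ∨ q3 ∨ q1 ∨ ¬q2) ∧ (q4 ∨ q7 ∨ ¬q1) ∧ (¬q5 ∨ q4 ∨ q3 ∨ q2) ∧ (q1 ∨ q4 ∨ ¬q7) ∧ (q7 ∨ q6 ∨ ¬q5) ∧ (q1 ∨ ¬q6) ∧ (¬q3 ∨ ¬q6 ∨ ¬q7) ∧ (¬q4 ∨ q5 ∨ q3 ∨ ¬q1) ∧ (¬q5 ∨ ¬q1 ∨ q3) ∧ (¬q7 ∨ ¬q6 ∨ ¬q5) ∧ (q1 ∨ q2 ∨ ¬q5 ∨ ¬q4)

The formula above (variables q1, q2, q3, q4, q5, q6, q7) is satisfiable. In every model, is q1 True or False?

Suppose q1 = False.
From the singleton clause (¬q6), q6 = False.
From the singleton clause (q5), q5 = True.
From the singleton clause (¬q7), q7 = False.
Now (q7) is unsatisfied and unit — conflict.
So every satisfying assignment has q1 = True.

True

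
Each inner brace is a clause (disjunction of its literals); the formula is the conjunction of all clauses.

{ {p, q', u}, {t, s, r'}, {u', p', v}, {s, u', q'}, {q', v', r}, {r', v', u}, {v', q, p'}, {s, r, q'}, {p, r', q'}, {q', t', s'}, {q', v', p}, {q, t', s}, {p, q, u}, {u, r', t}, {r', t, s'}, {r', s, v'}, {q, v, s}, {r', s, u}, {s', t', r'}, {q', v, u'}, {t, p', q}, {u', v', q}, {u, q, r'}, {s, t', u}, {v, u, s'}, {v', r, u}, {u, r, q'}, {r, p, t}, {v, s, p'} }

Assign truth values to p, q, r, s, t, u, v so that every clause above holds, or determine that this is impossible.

p ↦ 0, q ↦ 0, r ↦ 0, s ↦ 1, t ↦ 1, u ↦ 1, v ↦ 0

Suppose p = 0.
Suppose q = 0.
The clause (u) is unit, so u = 1.
The clause (v') is unit, so v = 0.
The clause (s) is unit, so s = 1.
Suppose r = 0.
The clause (t) is unit, so t = 1.
All clauses are satisfied.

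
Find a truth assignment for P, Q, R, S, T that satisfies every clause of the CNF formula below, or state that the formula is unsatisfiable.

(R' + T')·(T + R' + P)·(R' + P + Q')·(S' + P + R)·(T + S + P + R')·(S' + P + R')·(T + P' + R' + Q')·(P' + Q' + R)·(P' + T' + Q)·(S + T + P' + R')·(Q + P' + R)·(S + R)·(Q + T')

Branch on R: set R = 1.
Unit clause (T') forces T = 0.
Unit clause (P) forces P = 1.
Unit clause (Q') forces Q = 0.
Unit clause (S) forces S = 1.
Every clause now holds.

P ↦ 1,  Q ↦ 0,  R ↦ 1,  S ↦ 1,  T ↦ 0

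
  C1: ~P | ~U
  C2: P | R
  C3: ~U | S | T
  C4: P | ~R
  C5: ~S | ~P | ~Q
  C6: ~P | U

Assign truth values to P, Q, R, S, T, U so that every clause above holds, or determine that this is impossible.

UNSATISFIABLE

Branch on P: set P = 0.
From the singleton clause (R), R = 1.
That conflicts with the unit clause (~R).
That branch fails; take P = 1 instead.
From the singleton clause (~U), U = 0.
That conflicts with the unit clause (U).
Both values of P lead to a conflict.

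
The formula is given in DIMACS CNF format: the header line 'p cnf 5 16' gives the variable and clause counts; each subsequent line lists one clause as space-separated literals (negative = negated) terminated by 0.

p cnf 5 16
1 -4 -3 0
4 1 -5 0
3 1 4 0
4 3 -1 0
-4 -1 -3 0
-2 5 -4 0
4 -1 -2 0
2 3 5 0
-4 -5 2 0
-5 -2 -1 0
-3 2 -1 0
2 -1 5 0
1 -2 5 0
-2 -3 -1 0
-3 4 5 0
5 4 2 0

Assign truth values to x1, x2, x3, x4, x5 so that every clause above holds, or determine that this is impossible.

x1 ↦ False; x2 ↦ True; x3 ↦ False; x4 ↦ True; x5 ↦ True

Suppose x1 = False.
Suppose x4 = True.
The clause (¬x3) is unit, so x3 = False.
Suppose x2 = True.
The clause (x5) is unit, so x5 = True.
All clauses are satisfied.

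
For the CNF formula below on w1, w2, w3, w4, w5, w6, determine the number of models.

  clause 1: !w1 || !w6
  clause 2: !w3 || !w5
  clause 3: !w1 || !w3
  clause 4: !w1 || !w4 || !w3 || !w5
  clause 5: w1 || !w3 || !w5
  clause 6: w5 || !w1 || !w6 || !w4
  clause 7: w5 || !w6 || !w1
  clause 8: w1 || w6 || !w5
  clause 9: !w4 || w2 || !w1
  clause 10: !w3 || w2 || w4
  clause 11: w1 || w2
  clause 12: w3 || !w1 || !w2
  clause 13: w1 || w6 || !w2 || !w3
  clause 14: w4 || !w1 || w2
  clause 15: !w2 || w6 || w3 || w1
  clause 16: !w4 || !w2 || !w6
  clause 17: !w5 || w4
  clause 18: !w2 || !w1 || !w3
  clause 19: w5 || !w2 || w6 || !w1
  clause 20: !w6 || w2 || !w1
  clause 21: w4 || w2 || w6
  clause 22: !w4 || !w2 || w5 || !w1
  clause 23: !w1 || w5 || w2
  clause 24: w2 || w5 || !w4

2

There are 2^6 = 64 truth assignments over (w1, w2, w3, w4, w5, w6).
Split on w5. With w5 = true, the clauses containing w5 are satisfied and !w5 drops from the rest; 0 of the 2^5 = 32 assignments to the other variables satisfy what remains.
With w5 = false, by the same count on the reduced clause set, 2 assignments work.
(One model: w1=F, w2=T, w3=F, w4=F, w5=F, w6=T.)
Total: 0 + 2 = 2.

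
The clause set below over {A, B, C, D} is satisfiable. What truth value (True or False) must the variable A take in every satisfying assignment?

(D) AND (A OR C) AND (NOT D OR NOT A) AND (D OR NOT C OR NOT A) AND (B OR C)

False

Suppose A = true.
The clause (D) is unit, so D = true.
That conflicts with the unit clause (NOT D).
So every satisfying assignment has A = False.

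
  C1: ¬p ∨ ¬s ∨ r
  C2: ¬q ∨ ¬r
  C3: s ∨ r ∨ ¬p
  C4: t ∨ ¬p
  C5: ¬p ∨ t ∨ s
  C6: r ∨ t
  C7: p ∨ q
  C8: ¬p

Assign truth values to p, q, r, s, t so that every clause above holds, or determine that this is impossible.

p ↦ False,  q ↦ True,  r ↦ False,  s ↦ True,  t ↦ True

Unit clause (¬p) forces p = False.
Unit clause (q) forces q = True.
Unit clause (¬r) forces r = False.
Unit clause (t) forces t = True.
All clauses hold; s can take either value.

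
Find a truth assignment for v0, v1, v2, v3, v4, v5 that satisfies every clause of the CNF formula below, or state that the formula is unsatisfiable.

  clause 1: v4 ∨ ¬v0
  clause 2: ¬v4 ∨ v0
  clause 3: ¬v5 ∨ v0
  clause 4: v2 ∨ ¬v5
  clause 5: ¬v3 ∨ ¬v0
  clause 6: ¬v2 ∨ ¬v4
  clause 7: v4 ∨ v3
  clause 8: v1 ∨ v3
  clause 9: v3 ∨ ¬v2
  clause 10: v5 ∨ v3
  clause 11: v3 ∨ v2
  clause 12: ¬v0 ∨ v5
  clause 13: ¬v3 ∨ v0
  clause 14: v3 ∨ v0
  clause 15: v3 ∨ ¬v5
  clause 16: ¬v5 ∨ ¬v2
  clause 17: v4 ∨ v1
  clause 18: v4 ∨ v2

UNSATISFIABLE

Suppose v4 = True.
(v0) alone gives v0 = True.
(¬v3) alone gives v3 = False.
(¬v2) alone gives v2 = False.
Now (v2) is unsatisfied and unit — conflict.
So v4 must be the other value — set v4 = False.
(¬v0) alone gives v0 = False.
(¬v5) alone gives v5 = False.
(v3) alone gives v3 = True.
Now (¬v3) is unsatisfied and unit — conflict.
Both values of v4 lead to a conflict.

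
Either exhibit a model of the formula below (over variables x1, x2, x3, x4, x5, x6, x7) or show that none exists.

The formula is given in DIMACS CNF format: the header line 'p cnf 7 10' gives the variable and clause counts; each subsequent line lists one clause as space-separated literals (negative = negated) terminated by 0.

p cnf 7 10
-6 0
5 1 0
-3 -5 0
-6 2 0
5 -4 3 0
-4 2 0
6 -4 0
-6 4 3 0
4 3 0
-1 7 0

x1 ↦ True, x2 ↦ True, x3 ↦ True, x4 ↦ False, x5 ↦ False, x6 ↦ False, x7 ↦ True

The clause (¬x6) is unit, so x6 = False.
The clause (¬x4) is unit, so x4 = False.
The clause (x3) is unit, so x3 = True.
The clause (¬x5) is unit, so x5 = False.
The clause (x1) is unit, so x1 = True.
The clause (x7) is unit, so x7 = True.
All clauses hold; x2 can take either value.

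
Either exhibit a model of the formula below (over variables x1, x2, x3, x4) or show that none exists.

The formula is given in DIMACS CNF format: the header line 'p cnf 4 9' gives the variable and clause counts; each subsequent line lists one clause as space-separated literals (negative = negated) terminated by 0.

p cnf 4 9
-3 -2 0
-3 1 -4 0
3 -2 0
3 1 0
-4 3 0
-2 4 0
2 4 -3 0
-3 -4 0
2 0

From the singleton clause (x2), x2 = True.
From the singleton clause (¬x3), x3 = False.
Now (x3) is unsatisfied and unit — conflict.

UNSATISFIABLE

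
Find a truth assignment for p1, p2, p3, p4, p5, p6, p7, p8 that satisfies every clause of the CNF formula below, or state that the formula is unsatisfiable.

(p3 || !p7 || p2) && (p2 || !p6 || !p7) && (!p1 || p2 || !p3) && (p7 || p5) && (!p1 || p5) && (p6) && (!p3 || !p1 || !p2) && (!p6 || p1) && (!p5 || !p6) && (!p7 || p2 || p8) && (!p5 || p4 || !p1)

The clause (p6) is unit, so p6 = true.
The clause (p1) is unit, so p1 = true.
The clause (p5) is unit, so p5 = true.
Now (!p5) is unsatisfied and unit — conflict.

UNSATISFIABLE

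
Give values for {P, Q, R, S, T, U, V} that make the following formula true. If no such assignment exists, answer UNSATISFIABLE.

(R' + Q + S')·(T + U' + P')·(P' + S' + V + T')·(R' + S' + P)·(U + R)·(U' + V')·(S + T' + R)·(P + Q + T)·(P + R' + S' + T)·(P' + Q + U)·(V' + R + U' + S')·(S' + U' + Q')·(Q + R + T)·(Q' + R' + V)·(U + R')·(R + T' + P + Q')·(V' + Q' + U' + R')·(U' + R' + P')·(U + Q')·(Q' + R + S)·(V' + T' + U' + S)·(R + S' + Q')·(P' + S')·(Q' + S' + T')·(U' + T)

P=0, Q=0, R=1, S=0, T=1, U=1, V=0

Branch on U: set U = 1.
Unit clause (V') forces V = 0.
Unit clause (T) forces T = 1.
Branch on P: set P = 0.
Branch on R: set R = 1.
Unit clause (S') forces S = 0.
Unit clause (Q') forces Q = 0.
All clauses are satisfied.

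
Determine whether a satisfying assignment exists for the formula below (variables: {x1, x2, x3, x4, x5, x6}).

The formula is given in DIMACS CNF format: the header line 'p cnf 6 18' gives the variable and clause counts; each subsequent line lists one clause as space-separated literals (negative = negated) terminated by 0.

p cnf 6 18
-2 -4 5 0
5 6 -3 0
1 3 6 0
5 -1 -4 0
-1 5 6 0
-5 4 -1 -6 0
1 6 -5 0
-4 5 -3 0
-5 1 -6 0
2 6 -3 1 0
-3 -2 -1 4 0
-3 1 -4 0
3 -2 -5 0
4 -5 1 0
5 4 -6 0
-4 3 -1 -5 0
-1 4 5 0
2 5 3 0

Yes, satisfiable

Suppose x2 = False.
Suppose x5 = True.
Suppose x1 = True.
Suppose x4 = True.
From the singleton clause (x3), x3 = True.
No clause remains; x6 is free.
A satisfying assignment: x1 ↦ True,  x2 ↦ False,  x3 ↦ True,  x4 ↦ True,  x5 ↦ True,  x6 ↦ False.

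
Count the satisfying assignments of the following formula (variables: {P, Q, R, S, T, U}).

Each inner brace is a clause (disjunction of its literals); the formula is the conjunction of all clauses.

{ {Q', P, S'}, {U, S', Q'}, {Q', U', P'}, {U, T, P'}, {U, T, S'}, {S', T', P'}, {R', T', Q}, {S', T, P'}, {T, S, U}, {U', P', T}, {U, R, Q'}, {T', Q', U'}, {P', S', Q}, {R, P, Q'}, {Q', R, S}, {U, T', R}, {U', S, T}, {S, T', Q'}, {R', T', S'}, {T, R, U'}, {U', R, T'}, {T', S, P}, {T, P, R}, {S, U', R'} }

1

There are 2^6 = 64 truth assignments over (P, Q, R, S, T, U).
Split on Q. With Q = 1, the clauses containing Q are satisfied and Q' drops from the rest; 0 of the 2^5 = 32 assignments to the other variables satisfy what remains.
With Q = 0, by the same count on the reduced clause set, 1 assignment works.
Total: 0 + 1 = 1.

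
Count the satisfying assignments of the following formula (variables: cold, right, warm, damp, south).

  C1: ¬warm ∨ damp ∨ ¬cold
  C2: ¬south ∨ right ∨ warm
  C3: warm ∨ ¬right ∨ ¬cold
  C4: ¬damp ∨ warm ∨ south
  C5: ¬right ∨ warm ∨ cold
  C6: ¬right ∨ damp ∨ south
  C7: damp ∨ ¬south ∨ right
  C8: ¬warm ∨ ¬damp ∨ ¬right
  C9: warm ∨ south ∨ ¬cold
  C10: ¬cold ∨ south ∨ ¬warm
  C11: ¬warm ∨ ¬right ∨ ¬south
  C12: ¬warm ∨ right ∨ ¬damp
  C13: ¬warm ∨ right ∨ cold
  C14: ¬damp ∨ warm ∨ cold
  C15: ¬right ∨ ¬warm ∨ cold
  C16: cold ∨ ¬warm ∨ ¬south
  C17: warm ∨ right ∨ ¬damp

1

There are 2^5 = 32 truth assignments over (cold, right, warm, damp, south).
Split on south. With south = True, the clauses containing south are satisfied and ¬south drops from the rest; 0 of the 2^4 = 16 assignments to the other variables satisfy what remains.
With south = False, by the same count on the reduced clause set, 1 assignment works.
Total: 0 + 1 = 1.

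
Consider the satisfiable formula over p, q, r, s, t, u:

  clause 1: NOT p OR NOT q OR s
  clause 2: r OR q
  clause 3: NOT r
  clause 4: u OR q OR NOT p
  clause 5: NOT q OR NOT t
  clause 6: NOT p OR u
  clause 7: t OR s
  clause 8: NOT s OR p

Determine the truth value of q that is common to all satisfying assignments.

Suppose q = false.
The clause (r) is unit, so r = true.
That conflicts with the unit clause (NOT r).
So every satisfying assignment has q = True.

True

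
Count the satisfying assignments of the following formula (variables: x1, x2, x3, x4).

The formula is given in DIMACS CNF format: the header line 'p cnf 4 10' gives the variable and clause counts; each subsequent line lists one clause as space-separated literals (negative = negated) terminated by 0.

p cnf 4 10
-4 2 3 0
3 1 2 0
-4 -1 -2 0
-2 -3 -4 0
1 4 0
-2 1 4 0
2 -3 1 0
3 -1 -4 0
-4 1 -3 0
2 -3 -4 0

There are 2^4 = 16 truth assignments over (x1, x2, x3, x4).
Split on x2. With x2 = True, the clauses containing x2 are satisfied and ¬x2 drops from the rest; 3 of the 2^3 = 8 assignments to the other variables satisfy what remains.
With x2 = False, by the same count on the reduced clause set, 2 assignments work.
(One model: x1=F, x2=T, x3=F, x4=T.)
Total: 3 + 2 = 5.

5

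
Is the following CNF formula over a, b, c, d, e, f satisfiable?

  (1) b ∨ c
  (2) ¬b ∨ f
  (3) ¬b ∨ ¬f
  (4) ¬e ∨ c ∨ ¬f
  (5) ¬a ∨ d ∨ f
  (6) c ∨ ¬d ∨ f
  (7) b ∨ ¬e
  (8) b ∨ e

Unsatisfiable

Case b = True:
(f) alone gives f = True.
But (¬f) is also a unit clause — contradiction.
So b must be the other value — set b = False.
(c) alone gives c = True.
(¬e) alone gives e = False.
But (e) is also a unit clause — contradiction.
Either choice for b ends in contradiction.
No assignment satisfies every clause.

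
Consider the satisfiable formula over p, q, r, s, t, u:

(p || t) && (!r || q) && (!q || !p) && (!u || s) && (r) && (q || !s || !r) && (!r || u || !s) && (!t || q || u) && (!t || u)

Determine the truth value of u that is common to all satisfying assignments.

Suppose u = false.
(r) alone gives r = true.
(q) alone gives q = true.
(!p) alone gives p = false.
(t) alone gives t = true.
That conflicts with the unit clause (!t).
So every satisfying assignment has u = True.

True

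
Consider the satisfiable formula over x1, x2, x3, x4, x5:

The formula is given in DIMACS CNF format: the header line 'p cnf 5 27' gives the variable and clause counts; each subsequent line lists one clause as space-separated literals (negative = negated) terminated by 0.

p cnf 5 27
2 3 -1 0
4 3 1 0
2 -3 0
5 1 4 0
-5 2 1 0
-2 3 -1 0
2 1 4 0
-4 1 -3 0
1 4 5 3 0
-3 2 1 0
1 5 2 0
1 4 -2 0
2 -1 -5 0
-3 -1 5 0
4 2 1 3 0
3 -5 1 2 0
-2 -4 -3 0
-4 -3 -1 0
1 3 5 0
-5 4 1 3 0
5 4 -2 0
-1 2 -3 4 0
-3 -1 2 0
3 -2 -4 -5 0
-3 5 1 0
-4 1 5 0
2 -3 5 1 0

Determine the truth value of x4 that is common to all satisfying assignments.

False

Suppose x4 = True.
Branch on x2: set x2 = True.
Unit clause (¬x3) forces x3 = False.
Unit clause (¬x1) forces x1 = False.
Unit clause (x5) forces x5 = True.
That conflicts with the unit clause (¬x5).
Backtrack on x2: now try x2 = False.
Unit clause (¬x3) forces x3 = False.
Unit clause (¬x1) forces x1 = False.
Unit clause (¬x5) forces x5 = False.
That conflicts with the unit clause (x5).
Either choice for x2 ends in contradiction.
So every satisfying assignment has x4 = False.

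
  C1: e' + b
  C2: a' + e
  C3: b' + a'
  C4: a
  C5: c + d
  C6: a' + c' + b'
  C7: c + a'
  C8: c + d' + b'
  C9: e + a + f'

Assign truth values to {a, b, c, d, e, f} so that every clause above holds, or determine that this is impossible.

The clause (a) is unit, so a = 1.
The clause (e) is unit, so e = 1.
The clause (b) is unit, so b = 1.
Now (b') is unsatisfied and unit — conflict.

UNSATISFIABLE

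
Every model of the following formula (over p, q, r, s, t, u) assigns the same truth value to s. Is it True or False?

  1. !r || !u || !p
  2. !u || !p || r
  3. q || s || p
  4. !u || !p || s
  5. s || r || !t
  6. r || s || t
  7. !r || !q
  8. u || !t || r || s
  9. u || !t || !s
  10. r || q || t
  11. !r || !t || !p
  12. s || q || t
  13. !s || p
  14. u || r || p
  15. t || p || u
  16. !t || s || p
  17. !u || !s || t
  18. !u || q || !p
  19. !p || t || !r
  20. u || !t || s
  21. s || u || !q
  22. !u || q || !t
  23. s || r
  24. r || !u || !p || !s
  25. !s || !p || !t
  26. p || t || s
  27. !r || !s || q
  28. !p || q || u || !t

Suppose s = false.
Unit clause (r) forces r = true.
Unit clause (!q) forces q = false.
Unit clause (p) forces p = true.
Unit clause (!u) forces u = false.
Unit clause (!t) forces t = false.
Now (t) is unsatisfied and unit — conflict.
So every satisfying assignment has s = True.

True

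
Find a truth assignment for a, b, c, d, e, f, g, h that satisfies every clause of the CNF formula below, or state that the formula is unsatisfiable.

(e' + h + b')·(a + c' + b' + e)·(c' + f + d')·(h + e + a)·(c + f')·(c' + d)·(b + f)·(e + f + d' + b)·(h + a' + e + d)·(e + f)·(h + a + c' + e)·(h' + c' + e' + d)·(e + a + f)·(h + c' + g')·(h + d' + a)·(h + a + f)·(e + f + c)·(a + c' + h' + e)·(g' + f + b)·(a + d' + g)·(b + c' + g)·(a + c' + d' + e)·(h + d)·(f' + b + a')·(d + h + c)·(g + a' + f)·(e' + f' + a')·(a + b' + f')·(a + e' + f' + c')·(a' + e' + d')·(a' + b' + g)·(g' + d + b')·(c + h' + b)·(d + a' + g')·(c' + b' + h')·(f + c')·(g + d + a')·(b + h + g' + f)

Case c = 0:
Unit clause (f') forces f = 0.
Unit clause (b) forces b = 1.
Unit clause (e) forces e = 1.
Unit clause (h) forces h = 1.
Case g = 0:
Unit clause (a') forces a = 0.
Unit clause (d') forces d = 0.
Every clause now holds.

a ↦ 0,  b ↦ 1,  c ↦ 0,  d ↦ 0,  e ↦ 1,  f ↦ 0,  g ↦ 0,  h ↦ 1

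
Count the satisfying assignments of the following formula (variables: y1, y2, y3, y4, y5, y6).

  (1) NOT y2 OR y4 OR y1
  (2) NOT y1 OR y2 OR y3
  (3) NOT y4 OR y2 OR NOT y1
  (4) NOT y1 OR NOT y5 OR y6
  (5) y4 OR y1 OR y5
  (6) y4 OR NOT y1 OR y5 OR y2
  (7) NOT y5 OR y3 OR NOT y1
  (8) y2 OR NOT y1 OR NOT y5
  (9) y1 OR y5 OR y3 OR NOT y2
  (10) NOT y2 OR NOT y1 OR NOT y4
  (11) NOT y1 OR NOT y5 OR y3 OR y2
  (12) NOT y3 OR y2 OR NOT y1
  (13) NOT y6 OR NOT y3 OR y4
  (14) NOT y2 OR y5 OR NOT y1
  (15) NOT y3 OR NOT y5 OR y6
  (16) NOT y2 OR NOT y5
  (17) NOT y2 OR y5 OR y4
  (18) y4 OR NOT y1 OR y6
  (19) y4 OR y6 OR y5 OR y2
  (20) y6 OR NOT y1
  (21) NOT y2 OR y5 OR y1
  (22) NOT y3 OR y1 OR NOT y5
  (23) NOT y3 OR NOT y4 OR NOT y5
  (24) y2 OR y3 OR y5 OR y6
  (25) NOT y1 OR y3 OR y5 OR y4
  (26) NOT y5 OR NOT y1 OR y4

There are 2^6 = 64 truth assignments over (y1, y2, y3, y4, y5, y6).
Split on y4. With y4 = true, the clauses containing y4 are satisfied and NOT y4 drops from the rest; 5 of the 2^5 = 32 assignments to the other variables satisfy what remains.
With y4 = false, by the same count on the reduced clause set, 2 assignments work.
(One model: y1=F, y2=F, y3=F, y4=F, y5=T, y6=F.)
Total: 5 + 2 = 7.

7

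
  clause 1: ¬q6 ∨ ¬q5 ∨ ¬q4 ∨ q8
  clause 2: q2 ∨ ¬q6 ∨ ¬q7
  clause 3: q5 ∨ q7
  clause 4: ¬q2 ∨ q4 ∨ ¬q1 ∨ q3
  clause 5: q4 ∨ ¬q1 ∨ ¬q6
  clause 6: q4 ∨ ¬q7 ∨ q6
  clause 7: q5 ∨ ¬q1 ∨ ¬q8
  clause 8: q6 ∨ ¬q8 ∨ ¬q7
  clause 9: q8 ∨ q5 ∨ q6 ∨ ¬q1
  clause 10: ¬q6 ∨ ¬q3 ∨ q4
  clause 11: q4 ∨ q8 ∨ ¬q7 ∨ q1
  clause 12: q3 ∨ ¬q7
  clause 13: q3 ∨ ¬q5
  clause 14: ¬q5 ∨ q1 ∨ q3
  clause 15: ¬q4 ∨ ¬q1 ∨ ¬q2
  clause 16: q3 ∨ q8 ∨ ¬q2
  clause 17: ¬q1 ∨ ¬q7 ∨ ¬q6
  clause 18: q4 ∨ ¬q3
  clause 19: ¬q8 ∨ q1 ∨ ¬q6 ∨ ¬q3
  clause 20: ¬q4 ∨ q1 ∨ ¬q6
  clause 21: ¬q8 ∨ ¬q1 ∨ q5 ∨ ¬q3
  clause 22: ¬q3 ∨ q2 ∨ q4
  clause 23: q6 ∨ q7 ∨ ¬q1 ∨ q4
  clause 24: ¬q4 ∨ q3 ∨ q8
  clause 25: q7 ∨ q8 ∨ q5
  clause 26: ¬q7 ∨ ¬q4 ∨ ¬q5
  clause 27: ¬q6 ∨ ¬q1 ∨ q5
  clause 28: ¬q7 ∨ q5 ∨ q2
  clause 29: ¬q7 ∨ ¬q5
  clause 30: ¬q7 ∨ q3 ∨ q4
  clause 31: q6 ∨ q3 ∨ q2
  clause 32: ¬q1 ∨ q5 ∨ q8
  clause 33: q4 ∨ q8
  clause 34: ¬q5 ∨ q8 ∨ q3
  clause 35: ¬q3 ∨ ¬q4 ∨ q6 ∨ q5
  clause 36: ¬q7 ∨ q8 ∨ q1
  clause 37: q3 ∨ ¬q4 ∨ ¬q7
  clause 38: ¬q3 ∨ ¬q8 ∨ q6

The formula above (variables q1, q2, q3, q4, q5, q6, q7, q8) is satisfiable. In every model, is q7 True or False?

False

Suppose q7 = True.
From the singleton clause (q3), q3 = True.
From the singleton clause (q4), q4 = True.
From the singleton clause (¬q5), q5 = False.
From the singleton clause (q2), q2 = True.
From the singleton clause (¬q1), q1 = False.
From the singleton clause (¬q6), q6 = False.
Now (q6) is unsatisfied and unit — conflict.
So every satisfying assignment has q7 = False.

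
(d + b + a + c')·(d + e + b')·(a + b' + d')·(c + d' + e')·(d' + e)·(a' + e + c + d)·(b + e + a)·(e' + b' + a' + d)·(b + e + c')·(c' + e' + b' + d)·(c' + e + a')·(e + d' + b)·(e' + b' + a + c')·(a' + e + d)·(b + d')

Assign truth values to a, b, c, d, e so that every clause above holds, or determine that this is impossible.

a=1,  b=0,  c=1,  d=0,  e=1

Try d = 0.
Try e = 1.
Try b = 0.
Try a = 1.
No clause remains; c is free.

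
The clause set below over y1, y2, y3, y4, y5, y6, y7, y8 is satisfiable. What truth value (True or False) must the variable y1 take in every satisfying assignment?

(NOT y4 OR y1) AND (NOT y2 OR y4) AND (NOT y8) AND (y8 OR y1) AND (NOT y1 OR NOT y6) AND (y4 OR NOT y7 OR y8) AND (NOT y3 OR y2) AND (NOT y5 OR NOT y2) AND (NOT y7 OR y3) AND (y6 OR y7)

True

Suppose y1 = false.
From the singleton clause (NOT y4), y4 = false.
From the singleton clause (NOT y2), y2 = false.
From the singleton clause (NOT y8), y8 = false.
Now (y8) is unsatisfied and unit — conflict.
So every satisfying assignment has y1 = True.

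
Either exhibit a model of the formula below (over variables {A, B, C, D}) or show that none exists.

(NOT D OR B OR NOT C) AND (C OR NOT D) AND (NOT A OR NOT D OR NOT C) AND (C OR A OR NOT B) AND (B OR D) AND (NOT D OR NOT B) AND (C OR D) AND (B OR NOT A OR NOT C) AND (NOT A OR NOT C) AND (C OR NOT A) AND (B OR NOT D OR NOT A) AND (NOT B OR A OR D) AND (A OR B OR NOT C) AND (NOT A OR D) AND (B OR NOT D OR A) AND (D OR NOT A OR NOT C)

Try C = true.
From the singleton clause (NOT A), A = false.
From the singleton clause (B), B = true.
From the singleton clause (NOT D), D = false.
But (D) is also a unit clause — contradiction.
Undo C and try C = false.
From the singleton clause (NOT D), D = false.
But (D) is also a unit clause — contradiction.
Either choice for C ends in contradiction.

UNSATISFIABLE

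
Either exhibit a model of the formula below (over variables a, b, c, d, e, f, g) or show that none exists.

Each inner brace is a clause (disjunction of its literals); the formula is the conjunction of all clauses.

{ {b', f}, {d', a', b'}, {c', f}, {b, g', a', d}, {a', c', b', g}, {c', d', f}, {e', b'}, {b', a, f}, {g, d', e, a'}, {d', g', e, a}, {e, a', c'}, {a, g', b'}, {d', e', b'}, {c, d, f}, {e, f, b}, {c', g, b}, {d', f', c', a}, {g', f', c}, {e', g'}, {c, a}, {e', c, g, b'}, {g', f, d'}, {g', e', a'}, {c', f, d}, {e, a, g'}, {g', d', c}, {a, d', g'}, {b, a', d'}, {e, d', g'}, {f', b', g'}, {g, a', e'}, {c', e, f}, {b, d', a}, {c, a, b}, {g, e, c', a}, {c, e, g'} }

a=1,  b=0,  c=0,  d=0,  e=0,  f=1,  g=0

Case b = 0:
Case c = 0:
(a) alone gives a = 1.
(d') alone gives d = 0.
(g') alone gives g = 0.
(f) alone gives f = 1.
(e') alone gives e = 0.
This assignment satisfies each clause.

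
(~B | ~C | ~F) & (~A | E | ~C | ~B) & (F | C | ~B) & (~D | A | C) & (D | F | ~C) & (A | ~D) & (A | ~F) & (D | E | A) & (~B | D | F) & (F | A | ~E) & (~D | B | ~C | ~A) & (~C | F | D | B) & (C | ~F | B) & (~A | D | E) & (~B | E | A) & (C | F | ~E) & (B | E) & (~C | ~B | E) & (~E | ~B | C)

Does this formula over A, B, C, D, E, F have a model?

Yes, satisfiable

Try A = 1.
Try D = 1.
Try B = 1.
Try C = 0.
The clause (F) is unit, so F = 1.
The clause (~E) is unit, so E = 0.
Every clause now holds.
A satisfying assignment: A ↦ 1, B ↦ 1, C ↦ 0, D ↦ 1, E ↦ 0, F ↦ 1.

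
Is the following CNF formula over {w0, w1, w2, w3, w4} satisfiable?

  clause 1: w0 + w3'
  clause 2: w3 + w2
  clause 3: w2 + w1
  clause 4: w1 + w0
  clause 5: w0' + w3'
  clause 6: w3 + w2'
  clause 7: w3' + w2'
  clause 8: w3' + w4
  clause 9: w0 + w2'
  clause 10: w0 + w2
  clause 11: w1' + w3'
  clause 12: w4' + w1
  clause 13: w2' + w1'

Case w0 = 1:
The clause (w3') is unit, so w3 = 0.
The clause (w2) is unit, so w2 = 1.
That conflicts with the unit clause (w2').
Undo w0 and try w0 = 0.
The clause (w3') is unit, so w3 = 0.
The clause (w2) is unit, so w2 = 1.
That conflicts with the unit clause (w2').
Either choice for w0 ends in contradiction.
No assignment satisfies every clause.

Unsatisfiable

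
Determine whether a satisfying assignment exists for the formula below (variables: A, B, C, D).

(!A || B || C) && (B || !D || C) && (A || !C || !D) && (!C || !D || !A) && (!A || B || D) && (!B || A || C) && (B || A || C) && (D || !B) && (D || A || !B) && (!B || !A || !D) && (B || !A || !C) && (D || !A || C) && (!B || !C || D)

Satisfiable

Try D = false.
Unit clause (!B) forces B = false.
Unit clause (!A) forces A = false.
Unit clause (C) forces C = true.
This assignment satisfies each clause.
A satisfying assignment: A=false; B=false; C=true; D=false.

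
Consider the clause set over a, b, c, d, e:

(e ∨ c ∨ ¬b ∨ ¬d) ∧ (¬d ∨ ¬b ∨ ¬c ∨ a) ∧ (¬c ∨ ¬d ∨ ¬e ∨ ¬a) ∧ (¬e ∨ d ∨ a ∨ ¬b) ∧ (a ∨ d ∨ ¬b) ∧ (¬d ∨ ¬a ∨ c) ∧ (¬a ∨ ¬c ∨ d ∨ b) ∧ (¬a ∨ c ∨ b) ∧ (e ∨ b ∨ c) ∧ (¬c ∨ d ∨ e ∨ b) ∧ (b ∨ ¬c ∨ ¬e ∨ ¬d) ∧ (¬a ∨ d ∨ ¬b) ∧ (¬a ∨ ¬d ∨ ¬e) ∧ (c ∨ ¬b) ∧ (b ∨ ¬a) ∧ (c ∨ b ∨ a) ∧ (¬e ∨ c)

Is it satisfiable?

Satisfiable

Branch on c: set c = True.
Branch on b: set b = False.
(¬a) alone gives a = False.
Branch on d: set d = True.
(¬e) alone gives e = False.
Every clause now holds.
A satisfying assignment: a=False, b=False, c=True, d=True, e=False.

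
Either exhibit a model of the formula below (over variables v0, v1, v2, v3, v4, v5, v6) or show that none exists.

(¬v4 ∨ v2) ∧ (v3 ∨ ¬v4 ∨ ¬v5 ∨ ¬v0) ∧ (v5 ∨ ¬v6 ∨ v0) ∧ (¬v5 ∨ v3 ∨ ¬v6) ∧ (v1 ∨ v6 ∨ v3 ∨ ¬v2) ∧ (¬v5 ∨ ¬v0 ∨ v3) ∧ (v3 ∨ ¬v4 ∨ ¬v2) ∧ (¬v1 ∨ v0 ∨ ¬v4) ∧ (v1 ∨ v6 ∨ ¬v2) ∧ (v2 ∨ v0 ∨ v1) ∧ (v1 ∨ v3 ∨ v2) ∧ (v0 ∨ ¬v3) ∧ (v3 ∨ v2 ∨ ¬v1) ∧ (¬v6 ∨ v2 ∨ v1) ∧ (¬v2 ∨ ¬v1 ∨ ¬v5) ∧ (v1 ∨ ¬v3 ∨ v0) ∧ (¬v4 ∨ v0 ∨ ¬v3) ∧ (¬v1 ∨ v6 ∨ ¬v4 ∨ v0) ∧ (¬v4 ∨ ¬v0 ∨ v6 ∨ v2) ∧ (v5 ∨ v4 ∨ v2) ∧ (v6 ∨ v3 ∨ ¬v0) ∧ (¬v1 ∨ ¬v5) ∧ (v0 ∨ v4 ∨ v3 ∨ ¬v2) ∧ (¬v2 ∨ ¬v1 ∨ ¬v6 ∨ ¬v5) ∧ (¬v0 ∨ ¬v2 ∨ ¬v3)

Branch on v4: set v4 = False.
Branch on v0: set v0 = True.
Branch on v5: set v5 = True.
(v3) alone gives v3 = True.
(¬v1) alone gives v1 = False.
(¬v2) alone gives v2 = False.
(¬v6) alone gives v6 = False.
All clauses are satisfied.

v0: True,  v1: False,  v2: False,  v3: True,  v4: False,  v5: True,  v6: False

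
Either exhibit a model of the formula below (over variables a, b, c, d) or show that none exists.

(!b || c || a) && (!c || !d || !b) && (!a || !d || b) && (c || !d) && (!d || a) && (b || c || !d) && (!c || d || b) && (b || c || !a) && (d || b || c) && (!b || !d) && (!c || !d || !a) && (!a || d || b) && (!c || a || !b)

Branch on c: set c = true.
Branch on d: set d = false.
Unit clause (b) forces b = true.
Unit clause (a) forces a = true.
Every clause now holds.

a=true; b=true; c=true; d=false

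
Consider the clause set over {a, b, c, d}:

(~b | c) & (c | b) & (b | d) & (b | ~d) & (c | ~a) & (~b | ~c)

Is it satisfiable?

Suppose b = 0.
(c) alone gives c = 1.
(d) alone gives d = 1.
But (~d) is also a unit clause — contradiction.
That branch fails; take b = 1 instead.
(c) alone gives c = 1.
But (~c) is also a unit clause — contradiction.
Both values of b lead to a conflict.
No assignment satisfies every clause.

No, unsatisfiable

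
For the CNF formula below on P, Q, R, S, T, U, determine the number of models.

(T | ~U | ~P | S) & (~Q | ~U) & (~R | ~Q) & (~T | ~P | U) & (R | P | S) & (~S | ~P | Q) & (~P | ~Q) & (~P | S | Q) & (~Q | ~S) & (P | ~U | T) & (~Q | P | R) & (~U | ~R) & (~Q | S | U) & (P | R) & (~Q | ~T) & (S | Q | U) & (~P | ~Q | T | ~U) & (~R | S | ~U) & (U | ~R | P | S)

There are 2^6 = 64 truth assignments over (P, Q, R, S, T, U).
Split on S. With S = 1, the clauses containing S are satisfied and ~S drops from the rest; 2 of the 2^5 = 32 assignments to the other variables satisfy what remains.
With S = 0, by the same count on the reduced clause set, 0 assignments work.
(One model: P=F, Q=F, R=T, S=T, T=F, U=F.)
Total: 2 + 0 = 2.

2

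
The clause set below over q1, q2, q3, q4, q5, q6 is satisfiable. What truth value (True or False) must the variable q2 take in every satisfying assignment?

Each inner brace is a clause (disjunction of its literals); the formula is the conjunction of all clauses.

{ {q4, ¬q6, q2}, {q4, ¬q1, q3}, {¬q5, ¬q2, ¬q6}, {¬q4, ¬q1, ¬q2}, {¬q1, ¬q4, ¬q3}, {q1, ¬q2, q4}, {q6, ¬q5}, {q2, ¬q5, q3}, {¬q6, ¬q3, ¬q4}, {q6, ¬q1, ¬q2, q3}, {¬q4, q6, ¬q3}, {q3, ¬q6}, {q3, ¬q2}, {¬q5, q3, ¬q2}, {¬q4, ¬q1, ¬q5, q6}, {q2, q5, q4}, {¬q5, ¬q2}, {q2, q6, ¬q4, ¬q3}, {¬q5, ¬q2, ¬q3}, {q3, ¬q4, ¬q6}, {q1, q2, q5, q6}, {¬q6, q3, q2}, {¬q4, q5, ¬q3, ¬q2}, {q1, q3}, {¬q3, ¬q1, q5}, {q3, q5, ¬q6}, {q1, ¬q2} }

False

Suppose q2 = True.
The clause (q3) is unit, so q3 = True.
The clause (¬q5) is unit, so q5 = False.
The clause (¬q4) is unit, so q4 = False.
The clause (q1) is unit, so q1 = True.
That conflicts with the unit clause (¬q1).
So every satisfying assignment has q2 = False.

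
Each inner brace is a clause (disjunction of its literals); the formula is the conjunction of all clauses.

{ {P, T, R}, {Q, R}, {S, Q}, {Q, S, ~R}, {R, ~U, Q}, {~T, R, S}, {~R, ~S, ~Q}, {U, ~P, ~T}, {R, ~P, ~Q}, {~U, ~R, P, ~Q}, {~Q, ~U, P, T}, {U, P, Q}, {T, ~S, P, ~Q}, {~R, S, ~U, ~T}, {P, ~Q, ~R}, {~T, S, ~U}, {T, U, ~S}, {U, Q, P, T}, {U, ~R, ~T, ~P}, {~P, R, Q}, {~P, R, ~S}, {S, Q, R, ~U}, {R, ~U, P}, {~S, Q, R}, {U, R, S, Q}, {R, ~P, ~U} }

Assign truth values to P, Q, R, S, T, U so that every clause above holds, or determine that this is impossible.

P ↦ 1, Q ↦ 0, R ↦ 1, S ↦ 1, T ↦ 0, U ↦ 1

Try Q = 0.
Unit clause (R) forces R = 1.
Unit clause (S) forces S = 1.
Try U = 1.
Every clause is now satisfied; P, T are unconstrained.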